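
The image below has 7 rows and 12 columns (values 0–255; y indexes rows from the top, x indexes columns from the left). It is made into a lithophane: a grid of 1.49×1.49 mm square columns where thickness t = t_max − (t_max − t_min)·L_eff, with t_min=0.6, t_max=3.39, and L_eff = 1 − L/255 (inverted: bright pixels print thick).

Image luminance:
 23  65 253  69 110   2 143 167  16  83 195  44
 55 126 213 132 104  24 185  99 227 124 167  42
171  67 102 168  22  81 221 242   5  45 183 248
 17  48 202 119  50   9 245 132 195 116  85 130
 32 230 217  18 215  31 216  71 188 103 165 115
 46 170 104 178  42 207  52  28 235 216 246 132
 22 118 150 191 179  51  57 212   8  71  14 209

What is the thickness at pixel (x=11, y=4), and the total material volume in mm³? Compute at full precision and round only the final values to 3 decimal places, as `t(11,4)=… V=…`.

t(11,4)=1.858 V=357.470

span = t_max - t_min = 3.39 - 0.6 = 2.790
L(11,4) = 115, L_eff = 1 - 115/255 = 0.549020 (inverted)
t(11,4) = 3.39 - 2.790·0.549020 = 1.858
Σt over all 7·12 pixels = 136863/850 ≈ 161.0152941
V = pitch²·Σt = 1.49²·136863/850 = 357.470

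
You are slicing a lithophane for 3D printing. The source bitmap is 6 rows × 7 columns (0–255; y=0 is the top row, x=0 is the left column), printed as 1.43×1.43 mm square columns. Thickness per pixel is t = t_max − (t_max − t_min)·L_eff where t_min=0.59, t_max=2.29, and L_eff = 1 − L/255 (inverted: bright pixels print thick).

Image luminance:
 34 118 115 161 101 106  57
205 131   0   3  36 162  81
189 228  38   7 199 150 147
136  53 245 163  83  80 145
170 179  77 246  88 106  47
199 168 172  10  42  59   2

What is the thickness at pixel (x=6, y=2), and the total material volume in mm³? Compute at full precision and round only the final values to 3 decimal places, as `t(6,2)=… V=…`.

t(6,2)=1.570 V=115.264

span = t_max - t_min = 2.29 - 0.59 = 1.700
L(6,2) = 147, L_eff = 1 - 147/255 = 0.423529 (inverted)
t(6,2) = 2.29 - 1.700·0.423529 = 1.570
Σt over all 6·7 pixels = 1691/30 ≈ 56.3666667
V = pitch²·Σt = 1.43²·1691/30 = 115.264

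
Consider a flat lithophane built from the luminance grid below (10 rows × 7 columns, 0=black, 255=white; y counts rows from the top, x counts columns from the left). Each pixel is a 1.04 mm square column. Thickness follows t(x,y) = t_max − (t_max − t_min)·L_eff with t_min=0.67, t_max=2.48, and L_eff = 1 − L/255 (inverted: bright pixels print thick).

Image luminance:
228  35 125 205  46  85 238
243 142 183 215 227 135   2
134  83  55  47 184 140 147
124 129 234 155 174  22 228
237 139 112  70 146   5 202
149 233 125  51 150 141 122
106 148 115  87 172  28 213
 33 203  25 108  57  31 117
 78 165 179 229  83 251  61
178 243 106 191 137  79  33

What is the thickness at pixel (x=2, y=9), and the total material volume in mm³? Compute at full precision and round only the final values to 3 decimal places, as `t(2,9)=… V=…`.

t(2,9)=1.422 V=122.148

span = t_max - t_min = 2.48 - 0.67 = 1.810
L(2,9) = 106, L_eff = 1 - 106/255 = 0.584314 (inverted)
t(2,9) = 2.48 - 1.810·0.584314 = 1.422
Σt over all 10·7 pixels = 959931/8500 ≈ 112.9330588
V = pitch²·Σt = 1.04²·959931/8500 = 122.148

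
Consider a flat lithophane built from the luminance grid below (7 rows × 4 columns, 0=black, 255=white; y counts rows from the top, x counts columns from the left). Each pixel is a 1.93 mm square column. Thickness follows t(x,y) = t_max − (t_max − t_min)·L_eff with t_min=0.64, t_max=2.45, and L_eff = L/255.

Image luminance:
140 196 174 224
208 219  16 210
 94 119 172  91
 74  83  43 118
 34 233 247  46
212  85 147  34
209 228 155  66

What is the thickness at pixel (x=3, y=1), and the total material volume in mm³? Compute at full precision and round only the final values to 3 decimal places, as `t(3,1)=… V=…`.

span = t_max - t_min = 2.45 - 0.64 = 1.810
L(3,1) = 210, L_eff = 210/255 = 0.823529
t(3,1) = 2.45 - 1.810·0.823529 = 0.959
Σt over all 7·4 pixels = 1047563/25500 ≈ 41.0809020
V = pitch²·Σt = 1.93²·1047563/25500 = 153.022

t(3,1)=0.959 V=153.022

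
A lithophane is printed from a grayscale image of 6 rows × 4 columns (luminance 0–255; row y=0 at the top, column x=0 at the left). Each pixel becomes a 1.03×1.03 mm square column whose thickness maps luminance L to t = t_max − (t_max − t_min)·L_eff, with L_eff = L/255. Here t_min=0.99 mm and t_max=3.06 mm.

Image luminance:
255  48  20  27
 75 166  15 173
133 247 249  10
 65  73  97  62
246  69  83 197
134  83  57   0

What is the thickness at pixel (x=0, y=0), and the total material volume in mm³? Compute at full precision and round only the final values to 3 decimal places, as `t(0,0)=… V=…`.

span = t_max - t_min = 3.06 - 0.99 = 2.070
L(0,0) = 255, L_eff = 255/255 = 1.000000
t(0,0) = 3.06 - 2.070·1.000000 = 0.990
Σt over all 6·4 pixels = 52.464
V = pitch²·Σt = 1.03²·52.464 = 55.659

t(0,0)=0.990 V=55.659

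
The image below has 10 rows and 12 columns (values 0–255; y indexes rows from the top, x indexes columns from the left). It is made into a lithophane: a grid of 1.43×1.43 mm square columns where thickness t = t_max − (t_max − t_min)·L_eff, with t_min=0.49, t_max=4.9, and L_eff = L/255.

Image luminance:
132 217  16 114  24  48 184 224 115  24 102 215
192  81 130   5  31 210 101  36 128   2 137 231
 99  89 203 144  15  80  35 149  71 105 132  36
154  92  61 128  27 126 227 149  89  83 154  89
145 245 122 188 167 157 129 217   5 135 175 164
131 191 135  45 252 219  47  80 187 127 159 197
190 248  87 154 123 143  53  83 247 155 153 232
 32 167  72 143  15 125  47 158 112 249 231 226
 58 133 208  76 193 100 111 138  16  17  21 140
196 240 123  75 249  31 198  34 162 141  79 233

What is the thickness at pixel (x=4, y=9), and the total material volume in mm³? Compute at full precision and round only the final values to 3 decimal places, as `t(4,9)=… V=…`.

t(4,9)=0.594 V=662.311

span = t_max - t_min = 4.9 - 0.49 = 4.410
L(4,9) = 249, L_eff = 249/255 = 0.976471
t(4,9) = 4.9 - 4.410·0.976471 = 0.594
Σt over all 10·12 pixels = 688254/2125 ≈ 323.8842353
V = pitch²·Σt = 1.43²·688254/2125 = 662.311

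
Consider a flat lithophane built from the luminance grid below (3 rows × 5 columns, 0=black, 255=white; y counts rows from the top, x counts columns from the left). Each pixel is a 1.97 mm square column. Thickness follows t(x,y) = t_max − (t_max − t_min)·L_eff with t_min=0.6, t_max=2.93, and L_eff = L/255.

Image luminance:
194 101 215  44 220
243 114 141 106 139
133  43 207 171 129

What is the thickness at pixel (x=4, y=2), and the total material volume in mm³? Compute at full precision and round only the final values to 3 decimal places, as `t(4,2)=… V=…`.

t(4,2)=1.751 V=92.552

span = t_max - t_min = 2.93 - 0.6 = 2.330
L(4,2) = 129, L_eff = 129/255 = 0.505882
t(4,2) = 2.93 - 2.330·0.505882 = 1.751
Σt over all 3·5 pixels = 4865/204 ≈ 23.8480392
V = pitch²·Σt = 1.97²·4865/204 = 92.552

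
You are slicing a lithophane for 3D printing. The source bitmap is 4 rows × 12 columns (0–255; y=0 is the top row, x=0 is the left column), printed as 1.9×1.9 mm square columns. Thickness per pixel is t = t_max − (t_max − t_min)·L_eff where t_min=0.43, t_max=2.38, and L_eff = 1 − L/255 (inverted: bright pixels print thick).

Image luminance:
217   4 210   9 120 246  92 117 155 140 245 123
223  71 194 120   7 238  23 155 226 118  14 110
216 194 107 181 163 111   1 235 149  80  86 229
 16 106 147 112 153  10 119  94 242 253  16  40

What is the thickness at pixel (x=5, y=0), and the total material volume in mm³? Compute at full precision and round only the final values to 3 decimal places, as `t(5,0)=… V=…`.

span = t_max - t_min = 2.38 - 0.43 = 1.950
L(5,0) = 246, L_eff = 1 - 246/255 = 0.035294 (inverted)
t(5,0) = 2.38 - 1.950·0.035294 = 2.311
Σt over all 4·12 pixels = 116169/1700 ≈ 68.3347059
V = pitch²·Σt = 1.9²·116169/1700 = 246.688

t(5,0)=2.311 V=246.688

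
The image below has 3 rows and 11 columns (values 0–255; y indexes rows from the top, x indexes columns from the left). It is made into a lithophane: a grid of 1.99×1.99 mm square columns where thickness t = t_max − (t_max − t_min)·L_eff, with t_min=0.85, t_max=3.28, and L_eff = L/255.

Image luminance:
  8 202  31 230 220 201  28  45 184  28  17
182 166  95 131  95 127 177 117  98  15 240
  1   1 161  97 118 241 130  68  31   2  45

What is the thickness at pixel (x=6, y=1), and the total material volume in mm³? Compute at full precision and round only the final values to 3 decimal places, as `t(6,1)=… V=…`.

span = t_max - t_min = 3.28 - 0.85 = 2.430
L(6,1) = 177, L_eff = 177/255 = 0.694118
t(6,1) = 3.28 - 2.430·0.694118 = 1.593
Σt over all 3·11 pixels = 158487/2125 ≈ 74.5821176
V = pitch²·Σt = 1.99²·158487/2125 = 295.353

t(6,1)=1.593 V=295.353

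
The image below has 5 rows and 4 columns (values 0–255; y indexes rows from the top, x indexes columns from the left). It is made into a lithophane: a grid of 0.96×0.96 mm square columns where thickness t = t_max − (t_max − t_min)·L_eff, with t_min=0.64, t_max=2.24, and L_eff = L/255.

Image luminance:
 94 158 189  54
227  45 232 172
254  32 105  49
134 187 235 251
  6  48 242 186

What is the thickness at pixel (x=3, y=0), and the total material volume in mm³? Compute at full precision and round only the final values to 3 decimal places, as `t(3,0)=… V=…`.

t(3,0)=1.901 V=24.518

span = t_max - t_min = 2.24 - 0.64 = 1.600
L(3,0) = 54, L_eff = 54/255 = 0.211765
t(3,0) = 2.24 - 1.600·0.211765 = 1.901
Σt over all 5·4 pixels = 6784/255 ≈ 26.6039216
V = pitch²·Σt = 0.96²·6784/255 = 24.518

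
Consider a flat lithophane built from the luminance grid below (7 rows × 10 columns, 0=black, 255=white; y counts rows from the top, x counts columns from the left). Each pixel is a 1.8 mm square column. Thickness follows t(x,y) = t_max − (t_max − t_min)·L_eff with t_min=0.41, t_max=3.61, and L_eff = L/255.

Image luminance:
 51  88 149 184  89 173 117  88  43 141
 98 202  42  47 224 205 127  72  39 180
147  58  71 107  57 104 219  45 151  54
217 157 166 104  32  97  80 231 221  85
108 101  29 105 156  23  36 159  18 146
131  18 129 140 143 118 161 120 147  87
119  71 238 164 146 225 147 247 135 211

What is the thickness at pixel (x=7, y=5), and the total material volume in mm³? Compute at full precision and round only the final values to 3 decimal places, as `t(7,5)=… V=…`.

t(7,5)=2.104 V=471.522

span = t_max - t_min = 3.61 - 0.41 = 3.200
L(7,5) = 120, L_eff = 120/255 = 0.470588
t(7,5) = 3.61 - 3.200·0.470588 = 2.104
Σt over all 7·10 pixels = 74221/510 ≈ 145.5313725
V = pitch²·Σt = 1.8²·74221/510 = 471.522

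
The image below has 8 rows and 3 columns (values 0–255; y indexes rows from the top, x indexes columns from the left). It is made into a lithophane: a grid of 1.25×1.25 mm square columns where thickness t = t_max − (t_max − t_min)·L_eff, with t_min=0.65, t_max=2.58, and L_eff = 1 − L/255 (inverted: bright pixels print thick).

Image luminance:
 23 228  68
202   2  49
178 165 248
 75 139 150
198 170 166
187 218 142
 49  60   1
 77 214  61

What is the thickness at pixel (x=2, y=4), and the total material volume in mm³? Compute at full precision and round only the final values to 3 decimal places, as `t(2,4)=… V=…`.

span = t_max - t_min = 2.58 - 0.65 = 1.930
L(2,4) = 166, L_eff = 1 - 166/255 = 0.349020 (inverted)
t(2,4) = 2.58 - 1.930·0.349020 = 1.906
Σt over all 8·3 pixels = 99031/2550 ≈ 38.8356863
V = pitch²·Σt = 1.25²·99031/2550 = 60.681

t(2,4)=1.906 V=60.681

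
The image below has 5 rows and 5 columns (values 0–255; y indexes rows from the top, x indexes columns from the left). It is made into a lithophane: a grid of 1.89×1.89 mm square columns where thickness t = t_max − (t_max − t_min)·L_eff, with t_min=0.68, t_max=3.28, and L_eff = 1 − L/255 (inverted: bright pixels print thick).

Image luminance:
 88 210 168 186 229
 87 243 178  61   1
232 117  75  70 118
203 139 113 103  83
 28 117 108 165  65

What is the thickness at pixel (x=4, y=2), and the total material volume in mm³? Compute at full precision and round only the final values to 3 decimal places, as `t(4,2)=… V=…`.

t(4,2)=1.883 V=176.801

span = t_max - t_min = 3.28 - 0.68 = 2.600
L(4,2) = 118, L_eff = 1 - 118/255 = 0.537255 (inverted)
t(4,2) = 3.28 - 2.600·0.537255 = 1.883
Σt over all 5·5 pixels = 63106/1275 ≈ 49.4949020
V = pitch²·Σt = 1.89²·63106/1275 = 176.801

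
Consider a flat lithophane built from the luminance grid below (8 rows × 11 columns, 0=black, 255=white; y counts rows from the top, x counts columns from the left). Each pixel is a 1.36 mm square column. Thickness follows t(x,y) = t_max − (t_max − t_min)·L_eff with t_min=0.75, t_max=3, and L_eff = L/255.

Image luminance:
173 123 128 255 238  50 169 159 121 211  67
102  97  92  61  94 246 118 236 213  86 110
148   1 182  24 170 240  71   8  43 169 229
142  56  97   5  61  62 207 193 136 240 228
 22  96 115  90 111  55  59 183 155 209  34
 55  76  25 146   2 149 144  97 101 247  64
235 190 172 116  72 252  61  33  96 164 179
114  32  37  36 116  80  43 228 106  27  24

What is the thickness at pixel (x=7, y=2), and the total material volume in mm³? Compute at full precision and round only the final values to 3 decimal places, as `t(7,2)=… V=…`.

t(7,2)=2.929 V=316.788

span = t_max - t_min = 3 - 0.75 = 2.250
L(7,2) = 8, L_eff = 8/255 = 0.031373
t(7,2) = 3 - 2.250·0.031373 = 2.929
Σt over all 8·11 pixels = 58233/340 ≈ 171.2735294
V = pitch²·Σt = 1.36²·58233/340 = 316.788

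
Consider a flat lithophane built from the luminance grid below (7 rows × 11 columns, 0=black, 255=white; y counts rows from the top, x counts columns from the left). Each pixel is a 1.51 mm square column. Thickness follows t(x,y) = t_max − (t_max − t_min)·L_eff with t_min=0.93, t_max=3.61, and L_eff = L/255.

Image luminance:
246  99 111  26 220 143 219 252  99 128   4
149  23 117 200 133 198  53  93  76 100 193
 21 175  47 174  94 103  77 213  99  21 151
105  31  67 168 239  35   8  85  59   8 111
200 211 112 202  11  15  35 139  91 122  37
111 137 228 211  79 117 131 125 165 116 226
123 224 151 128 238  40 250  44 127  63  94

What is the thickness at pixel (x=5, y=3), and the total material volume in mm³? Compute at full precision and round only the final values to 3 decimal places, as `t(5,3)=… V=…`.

t(5,3)=3.242 V=411.515

span = t_max - t_min = 3.61 - 0.93 = 2.680
L(5,3) = 35, L_eff = 35/255 = 0.137255
t(5,3) = 3.61 - 2.680·0.137255 = 3.242
Σt over all 7·11 pixels = 1534089/8500 ≈ 180.4810588
V = pitch²·Σt = 1.51²·1534089/8500 = 411.515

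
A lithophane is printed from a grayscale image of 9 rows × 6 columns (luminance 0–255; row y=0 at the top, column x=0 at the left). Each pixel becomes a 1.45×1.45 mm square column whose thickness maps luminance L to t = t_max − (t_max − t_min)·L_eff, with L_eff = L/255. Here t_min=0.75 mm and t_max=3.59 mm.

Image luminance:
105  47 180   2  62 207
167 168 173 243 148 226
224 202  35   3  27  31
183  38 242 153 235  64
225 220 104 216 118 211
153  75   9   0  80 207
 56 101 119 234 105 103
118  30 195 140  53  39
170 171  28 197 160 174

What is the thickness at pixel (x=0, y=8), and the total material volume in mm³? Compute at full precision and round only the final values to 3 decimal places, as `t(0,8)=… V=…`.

span = t_max - t_min = 3.59 - 0.75 = 2.840
L(0,8) = 170, L_eff = 170/255 = 0.666667
t(0,8) = 3.59 - 2.840·0.666667 = 1.697
Σt over all 9·6 pixels = 1481123/12750 ≈ 116.1665098
V = pitch²·Σt = 1.45²·1481123/12750 = 244.240

t(0,8)=1.697 V=244.240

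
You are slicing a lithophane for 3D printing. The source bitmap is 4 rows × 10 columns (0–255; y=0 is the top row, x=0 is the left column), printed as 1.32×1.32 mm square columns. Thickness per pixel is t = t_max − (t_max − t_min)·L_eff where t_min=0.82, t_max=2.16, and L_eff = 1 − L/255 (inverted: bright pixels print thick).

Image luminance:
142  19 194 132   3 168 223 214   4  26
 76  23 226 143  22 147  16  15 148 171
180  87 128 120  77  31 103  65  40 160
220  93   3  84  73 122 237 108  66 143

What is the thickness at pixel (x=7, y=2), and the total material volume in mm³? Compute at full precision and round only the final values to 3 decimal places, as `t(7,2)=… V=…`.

t(7,2)=1.162 V=96.083

span = t_max - t_min = 2.16 - 0.82 = 1.340
L(7,2) = 65, L_eff = 1 - 65/255 = 0.745098 (inverted)
t(7,2) = 2.16 - 1.340·0.745098 = 1.162
Σt over all 4·10 pixels = 351542/6375 ≈ 55.1438431
V = pitch²·Σt = 1.32²·351542/6375 = 96.083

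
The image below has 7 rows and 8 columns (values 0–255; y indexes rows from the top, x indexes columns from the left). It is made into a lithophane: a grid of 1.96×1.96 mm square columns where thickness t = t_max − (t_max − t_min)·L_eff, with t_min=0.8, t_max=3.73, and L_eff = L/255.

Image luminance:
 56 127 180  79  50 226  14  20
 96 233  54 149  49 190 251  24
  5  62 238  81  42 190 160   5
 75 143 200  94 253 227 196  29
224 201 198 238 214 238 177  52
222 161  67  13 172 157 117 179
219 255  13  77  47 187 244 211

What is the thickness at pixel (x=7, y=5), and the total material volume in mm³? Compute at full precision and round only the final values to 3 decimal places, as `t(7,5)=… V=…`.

span = t_max - t_min = 3.73 - 0.8 = 2.930
L(7,5) = 179, L_eff = 179/255 = 0.701961
t(7,5) = 3.73 - 2.930·0.701961 = 1.673
Σt over all 7·8 pixels = 3075907/25500 ≈ 120.6238039
V = pitch²·Σt = 1.96²·3075907/25500 = 463.388

t(7,5)=1.673 V=463.388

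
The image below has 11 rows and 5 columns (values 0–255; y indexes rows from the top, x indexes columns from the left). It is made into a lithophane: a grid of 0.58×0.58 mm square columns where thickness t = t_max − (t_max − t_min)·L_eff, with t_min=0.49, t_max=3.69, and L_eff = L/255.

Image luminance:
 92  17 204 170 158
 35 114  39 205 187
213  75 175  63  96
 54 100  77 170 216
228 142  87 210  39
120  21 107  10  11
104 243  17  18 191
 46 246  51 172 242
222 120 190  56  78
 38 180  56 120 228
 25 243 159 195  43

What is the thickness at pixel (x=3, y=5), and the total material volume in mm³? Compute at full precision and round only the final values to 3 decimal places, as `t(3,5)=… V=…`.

t(3,5)=3.565 V=39.912

span = t_max - t_min = 3.69 - 0.49 = 3.200
L(3,5) = 10, L_eff = 10/255 = 0.039216
t(3,5) = 3.69 - 3.200·0.039216 = 3.565
Σt over all 11·5 pixels = 605093/5100 ≈ 118.6456863
V = pitch²·Σt = 0.58²·605093/5100 = 39.912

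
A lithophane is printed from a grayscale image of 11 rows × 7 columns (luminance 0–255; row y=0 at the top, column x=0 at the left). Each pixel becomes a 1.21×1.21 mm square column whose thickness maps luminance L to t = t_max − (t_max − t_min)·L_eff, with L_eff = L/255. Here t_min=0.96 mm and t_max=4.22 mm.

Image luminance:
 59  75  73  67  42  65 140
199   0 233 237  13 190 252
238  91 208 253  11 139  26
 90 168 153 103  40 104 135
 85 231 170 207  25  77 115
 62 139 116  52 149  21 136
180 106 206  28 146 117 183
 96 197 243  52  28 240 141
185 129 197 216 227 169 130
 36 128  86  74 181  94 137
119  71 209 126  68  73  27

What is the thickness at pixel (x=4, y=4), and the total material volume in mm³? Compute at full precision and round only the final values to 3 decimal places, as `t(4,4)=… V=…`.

t(4,4)=3.900 V=295.420

span = t_max - t_min = 4.22 - 0.96 = 3.260
L(4,4) = 25, L_eff = 25/255 = 0.098039
t(4,4) = 4.22 - 3.260·0.098039 = 3.900
Σt over all 11·7 pixels = 2572643/12750 ≈ 201.7759216
V = pitch²·Σt = 1.21²·2572643/12750 = 295.420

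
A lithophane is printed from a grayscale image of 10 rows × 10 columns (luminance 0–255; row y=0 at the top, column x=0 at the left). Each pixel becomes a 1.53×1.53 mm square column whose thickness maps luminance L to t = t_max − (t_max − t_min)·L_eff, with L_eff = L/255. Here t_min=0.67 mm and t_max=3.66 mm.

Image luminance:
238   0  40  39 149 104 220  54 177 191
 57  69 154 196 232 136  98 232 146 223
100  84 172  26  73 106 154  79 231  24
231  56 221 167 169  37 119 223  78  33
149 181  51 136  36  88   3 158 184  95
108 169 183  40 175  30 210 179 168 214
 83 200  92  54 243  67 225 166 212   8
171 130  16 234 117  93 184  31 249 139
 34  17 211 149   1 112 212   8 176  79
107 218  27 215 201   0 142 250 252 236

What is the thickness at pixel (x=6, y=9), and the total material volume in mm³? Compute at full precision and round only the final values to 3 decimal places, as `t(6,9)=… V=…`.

span = t_max - t_min = 3.66 - 0.67 = 2.990
L(6,9) = 142, L_eff = 142/255 = 0.556863
t(6,9) = 3.66 - 2.990·0.556863 = 1.995
Σt over all 10·10 pixels = 212.912
V = pitch²·Σt = 1.53²·212.912 = 498.406

t(6,9)=1.995 V=498.406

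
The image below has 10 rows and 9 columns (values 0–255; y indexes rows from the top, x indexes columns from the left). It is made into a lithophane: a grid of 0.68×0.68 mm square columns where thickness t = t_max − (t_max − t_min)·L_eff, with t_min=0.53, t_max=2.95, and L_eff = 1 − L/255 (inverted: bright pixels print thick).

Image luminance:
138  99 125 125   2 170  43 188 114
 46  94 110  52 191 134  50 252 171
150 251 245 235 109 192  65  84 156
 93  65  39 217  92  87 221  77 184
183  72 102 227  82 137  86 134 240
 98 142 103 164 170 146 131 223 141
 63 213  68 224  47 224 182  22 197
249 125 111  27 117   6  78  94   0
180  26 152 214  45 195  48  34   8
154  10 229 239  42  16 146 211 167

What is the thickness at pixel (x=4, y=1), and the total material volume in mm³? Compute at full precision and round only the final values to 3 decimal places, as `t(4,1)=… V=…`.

t(4,1)=2.343 V=72.127

span = t_max - t_min = 2.95 - 0.53 = 2.420
L(4,1) = 191, L_eff = 1 - 191/255 = 0.250980 (inverted)
t(4,1) = 2.95 - 2.420·0.250980 = 2.343
Σt over all 10·9 pixels = 397757/2550 ≈ 155.9831373
V = pitch²·Σt = 0.68²·397757/2550 = 72.127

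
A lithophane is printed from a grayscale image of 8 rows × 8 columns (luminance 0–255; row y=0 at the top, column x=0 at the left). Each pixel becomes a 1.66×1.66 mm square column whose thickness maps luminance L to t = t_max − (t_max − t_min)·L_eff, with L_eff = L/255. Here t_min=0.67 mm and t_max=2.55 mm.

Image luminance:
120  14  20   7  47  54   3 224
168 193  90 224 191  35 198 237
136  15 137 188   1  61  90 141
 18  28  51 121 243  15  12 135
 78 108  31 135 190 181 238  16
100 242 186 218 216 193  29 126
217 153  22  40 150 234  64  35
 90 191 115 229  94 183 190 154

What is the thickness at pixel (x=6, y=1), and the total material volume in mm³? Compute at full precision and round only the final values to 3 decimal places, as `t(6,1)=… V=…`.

span = t_max - t_min = 2.55 - 0.67 = 1.880
L(6,1) = 198, L_eff = 198/255 = 0.776471
t(6,1) = 2.55 - 1.880·0.776471 = 1.090
Σt over all 8·8 pixels = 45343/425 ≈ 106.6894118
V = pitch²·Σt = 1.66²·45343/425 = 293.993

t(6,1)=1.090 V=293.993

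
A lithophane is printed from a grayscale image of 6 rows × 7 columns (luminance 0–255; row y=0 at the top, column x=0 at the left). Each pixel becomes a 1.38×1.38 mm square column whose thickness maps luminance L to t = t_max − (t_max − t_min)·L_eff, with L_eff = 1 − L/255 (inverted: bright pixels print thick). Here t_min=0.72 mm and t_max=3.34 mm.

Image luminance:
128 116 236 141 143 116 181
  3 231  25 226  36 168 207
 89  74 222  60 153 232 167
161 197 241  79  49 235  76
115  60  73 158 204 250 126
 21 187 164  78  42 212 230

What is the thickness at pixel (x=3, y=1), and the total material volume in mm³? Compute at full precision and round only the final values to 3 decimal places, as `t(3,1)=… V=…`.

span = t_max - t_min = 3.34 - 0.72 = 2.620
L(3,1) = 226, L_eff = 1 - 226/255 = 0.113725 (inverted)
t(3,1) = 3.34 - 2.620·0.113725 = 3.042
Σt over all 6·7 pixels = 580016/6375 ≈ 90.9829020
V = pitch²·Σt = 1.38²·580016/6375 = 173.268

t(3,1)=3.042 V=173.268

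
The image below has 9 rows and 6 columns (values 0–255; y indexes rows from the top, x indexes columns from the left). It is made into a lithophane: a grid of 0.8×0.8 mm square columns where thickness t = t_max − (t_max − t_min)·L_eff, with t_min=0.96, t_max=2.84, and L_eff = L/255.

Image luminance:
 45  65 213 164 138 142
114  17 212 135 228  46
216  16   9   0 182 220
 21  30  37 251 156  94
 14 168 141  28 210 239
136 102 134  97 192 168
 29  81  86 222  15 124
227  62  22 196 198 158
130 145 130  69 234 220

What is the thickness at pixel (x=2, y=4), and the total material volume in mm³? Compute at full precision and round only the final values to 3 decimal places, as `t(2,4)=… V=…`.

span = t_max - t_min = 2.84 - 0.96 = 1.880
L(2,4) = 141, L_eff = 141/255 = 0.552941
t(2,4) = 2.84 - 1.880·0.552941 = 1.800
Σt over all 9·6 pixels = 661454/6375 ≈ 103.7574902
V = pitch²·Σt = 0.8²·661454/6375 = 66.405

t(2,4)=1.800 V=66.405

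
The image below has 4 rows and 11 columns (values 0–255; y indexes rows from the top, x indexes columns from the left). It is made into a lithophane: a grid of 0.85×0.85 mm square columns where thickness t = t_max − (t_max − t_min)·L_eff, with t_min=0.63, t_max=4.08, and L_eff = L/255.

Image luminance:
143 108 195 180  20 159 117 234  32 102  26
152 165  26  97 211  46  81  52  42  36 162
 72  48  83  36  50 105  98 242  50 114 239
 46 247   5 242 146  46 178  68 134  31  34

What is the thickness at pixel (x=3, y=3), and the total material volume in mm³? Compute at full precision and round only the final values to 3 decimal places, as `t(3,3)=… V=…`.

t(3,3)=0.806 V=83.761

span = t_max - t_min = 4.08 - 0.63 = 3.450
L(3,3) = 242, L_eff = 242/255 = 0.949020
t(3,3) = 4.08 - 3.450·0.949020 = 0.806
Σt over all 4·11 pixels = 49271/425 ≈ 115.9317647
V = pitch²·Σt = 0.85²·49271/425 = 83.761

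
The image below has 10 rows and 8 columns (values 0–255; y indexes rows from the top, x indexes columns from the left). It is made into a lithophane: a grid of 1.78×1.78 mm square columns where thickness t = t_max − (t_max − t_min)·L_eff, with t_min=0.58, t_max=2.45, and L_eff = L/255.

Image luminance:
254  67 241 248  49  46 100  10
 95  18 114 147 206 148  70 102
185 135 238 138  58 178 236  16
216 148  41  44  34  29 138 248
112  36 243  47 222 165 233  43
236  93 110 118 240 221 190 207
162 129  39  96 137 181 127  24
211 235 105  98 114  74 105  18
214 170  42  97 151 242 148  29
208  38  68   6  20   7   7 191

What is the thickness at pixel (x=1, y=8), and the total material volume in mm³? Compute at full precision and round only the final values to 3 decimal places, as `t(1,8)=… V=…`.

t(1,8)=1.203 V=388.518

span = t_max - t_min = 2.45 - 0.58 = 1.870
L(1,8) = 170, L_eff = 170/255 = 0.666667
t(1,8) = 2.45 - 1.870·0.666667 = 1.203
Σt over all 10·8 pixels = 91967/750 ≈ 122.6226667
V = pitch²·Σt = 1.78²·91967/750 = 388.518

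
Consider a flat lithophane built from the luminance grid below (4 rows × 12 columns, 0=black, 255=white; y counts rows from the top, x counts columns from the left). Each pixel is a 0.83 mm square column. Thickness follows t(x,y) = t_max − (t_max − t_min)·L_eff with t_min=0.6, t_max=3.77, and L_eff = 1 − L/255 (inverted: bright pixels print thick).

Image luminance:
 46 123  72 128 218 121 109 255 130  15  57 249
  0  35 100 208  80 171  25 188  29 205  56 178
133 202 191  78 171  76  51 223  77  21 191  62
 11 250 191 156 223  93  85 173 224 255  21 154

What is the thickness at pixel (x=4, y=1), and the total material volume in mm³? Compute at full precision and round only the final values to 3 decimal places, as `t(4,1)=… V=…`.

span = t_max - t_min = 3.77 - 0.6 = 3.170
L(4,1) = 80, L_eff = 1 - 80/255 = 0.686275 (inverted)
t(4,1) = 3.77 - 3.170·0.686275 = 1.595
Σt over all 4·12 pixels = 267127/2550 ≈ 104.7556863
V = pitch²·Σt = 0.83²·267127/2550 = 72.166

t(4,1)=1.595 V=72.166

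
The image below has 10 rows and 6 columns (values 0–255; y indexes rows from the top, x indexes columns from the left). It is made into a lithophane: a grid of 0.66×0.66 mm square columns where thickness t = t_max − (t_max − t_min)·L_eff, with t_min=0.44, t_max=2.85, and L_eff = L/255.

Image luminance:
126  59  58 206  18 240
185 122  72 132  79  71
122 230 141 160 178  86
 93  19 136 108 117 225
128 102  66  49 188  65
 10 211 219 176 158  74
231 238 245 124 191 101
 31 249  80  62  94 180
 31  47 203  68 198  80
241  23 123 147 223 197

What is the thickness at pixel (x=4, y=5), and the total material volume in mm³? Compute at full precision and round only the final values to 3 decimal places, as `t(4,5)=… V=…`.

span = t_max - t_min = 2.85 - 0.44 = 2.410
L(4,5) = 158, L_eff = 158/255 = 0.619608
t(4,5) = 2.85 - 2.410·0.619608 = 1.357
Σt over all 10·6 pixels = 206002/2125 ≈ 96.9421176
V = pitch²·Σt = 0.66²·206002/2125 = 42.228

t(4,5)=1.357 V=42.228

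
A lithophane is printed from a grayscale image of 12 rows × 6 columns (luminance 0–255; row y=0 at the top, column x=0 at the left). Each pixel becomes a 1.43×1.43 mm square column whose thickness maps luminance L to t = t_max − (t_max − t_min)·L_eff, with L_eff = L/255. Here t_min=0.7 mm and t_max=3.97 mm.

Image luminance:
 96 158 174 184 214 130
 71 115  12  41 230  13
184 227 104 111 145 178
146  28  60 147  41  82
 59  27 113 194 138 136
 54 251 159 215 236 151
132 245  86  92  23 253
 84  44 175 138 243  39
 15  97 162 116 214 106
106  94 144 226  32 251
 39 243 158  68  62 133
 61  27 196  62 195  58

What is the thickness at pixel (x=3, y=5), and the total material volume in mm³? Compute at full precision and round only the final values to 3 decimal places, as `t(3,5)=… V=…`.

t(3,5)=1.213 V=347.381

span = t_max - t_min = 3.97 - 0.7 = 3.270
L(3,5) = 215, L_eff = 215/255 = 0.843137
t(3,5) = 3.97 - 3.270·0.843137 = 1.213
Σt over all 12·6 pixels = 1443953/8500 ≈ 169.8768235
V = pitch²·Σt = 1.43²·1443953/8500 = 347.381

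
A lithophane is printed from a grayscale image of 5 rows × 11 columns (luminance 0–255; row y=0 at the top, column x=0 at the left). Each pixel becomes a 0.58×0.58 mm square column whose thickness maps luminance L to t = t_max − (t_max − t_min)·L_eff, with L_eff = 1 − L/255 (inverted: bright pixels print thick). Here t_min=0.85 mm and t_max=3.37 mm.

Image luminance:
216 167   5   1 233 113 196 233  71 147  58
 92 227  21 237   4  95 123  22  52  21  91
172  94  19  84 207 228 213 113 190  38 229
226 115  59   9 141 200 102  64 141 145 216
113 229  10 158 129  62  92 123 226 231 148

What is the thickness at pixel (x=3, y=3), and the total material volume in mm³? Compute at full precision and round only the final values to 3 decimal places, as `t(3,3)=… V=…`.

span = t_max - t_min = 3.37 - 0.85 = 2.520
L(3,3) = 9, L_eff = 1 - 9/255 = 0.964706 (inverted)
t(3,3) = 3.37 - 2.520·0.964706 = 0.939
Σt over all 5·11 pixels = 981259/8500 ≈ 115.4422353
V = pitch²·Σt = 0.58²·981259/8500 = 38.835

t(3,3)=0.939 V=38.835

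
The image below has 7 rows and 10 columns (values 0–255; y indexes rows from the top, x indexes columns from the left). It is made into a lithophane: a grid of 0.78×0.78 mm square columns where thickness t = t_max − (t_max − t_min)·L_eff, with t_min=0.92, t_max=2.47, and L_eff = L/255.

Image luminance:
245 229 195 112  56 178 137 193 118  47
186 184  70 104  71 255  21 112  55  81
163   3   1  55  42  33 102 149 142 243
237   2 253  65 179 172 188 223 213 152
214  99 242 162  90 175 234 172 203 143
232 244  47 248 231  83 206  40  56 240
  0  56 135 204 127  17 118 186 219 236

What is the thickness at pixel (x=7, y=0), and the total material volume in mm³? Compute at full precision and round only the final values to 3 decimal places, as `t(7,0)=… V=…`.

span = t_max - t_min = 2.47 - 0.92 = 1.550
L(7,0) = 193, L_eff = 193/255 = 0.756863
t(7,0) = 2.47 - 1.550·0.756863 = 1.297
Σt over all 7·10 pixels = 114823/1020 ≈ 112.5715686
V = pitch²·Σt = 0.78²·114823/1020 = 68.489

t(7,0)=1.297 V=68.489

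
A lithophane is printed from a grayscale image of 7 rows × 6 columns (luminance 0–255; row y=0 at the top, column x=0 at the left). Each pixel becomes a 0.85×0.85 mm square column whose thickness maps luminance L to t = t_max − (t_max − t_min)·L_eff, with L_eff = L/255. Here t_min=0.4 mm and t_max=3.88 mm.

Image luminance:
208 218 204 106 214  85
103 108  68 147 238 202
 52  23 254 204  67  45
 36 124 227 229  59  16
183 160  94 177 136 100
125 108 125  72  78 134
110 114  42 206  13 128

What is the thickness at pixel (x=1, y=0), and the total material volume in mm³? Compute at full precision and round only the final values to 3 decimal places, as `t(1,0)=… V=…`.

t(1,0)=0.905 V=65.066

span = t_max - t_min = 3.88 - 0.4 = 3.480
L(1,0) = 218, L_eff = 218/255 = 0.854902
t(1,0) = 3.88 - 3.480·0.854902 = 0.905
Σt over all 7·6 pixels = 191372/2125 ≈ 90.0574118
V = pitch²·Σt = 0.85²·191372/2125 = 65.066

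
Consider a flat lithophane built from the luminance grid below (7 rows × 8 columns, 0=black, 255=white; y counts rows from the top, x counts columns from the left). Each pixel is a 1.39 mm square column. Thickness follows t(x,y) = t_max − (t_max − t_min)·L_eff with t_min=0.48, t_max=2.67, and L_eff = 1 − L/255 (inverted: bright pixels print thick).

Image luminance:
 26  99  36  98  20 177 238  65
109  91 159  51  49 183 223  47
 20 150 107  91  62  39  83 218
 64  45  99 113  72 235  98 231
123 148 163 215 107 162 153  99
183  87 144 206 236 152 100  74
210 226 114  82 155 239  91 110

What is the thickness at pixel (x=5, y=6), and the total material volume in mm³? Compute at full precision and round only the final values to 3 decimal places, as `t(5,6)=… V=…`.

span = t_max - t_min = 2.67 - 0.48 = 2.190
L(5,6) = 239, L_eff = 1 - 239/255 = 0.062745 (inverted)
t(5,6) = 2.67 - 2.190·0.062745 = 2.533
Σt over all 7·8 pixels = 737801/8500 ≈ 86.8001176
V = pitch²·Σt = 1.39²·737801/8500 = 167.707

t(5,6)=2.533 V=167.707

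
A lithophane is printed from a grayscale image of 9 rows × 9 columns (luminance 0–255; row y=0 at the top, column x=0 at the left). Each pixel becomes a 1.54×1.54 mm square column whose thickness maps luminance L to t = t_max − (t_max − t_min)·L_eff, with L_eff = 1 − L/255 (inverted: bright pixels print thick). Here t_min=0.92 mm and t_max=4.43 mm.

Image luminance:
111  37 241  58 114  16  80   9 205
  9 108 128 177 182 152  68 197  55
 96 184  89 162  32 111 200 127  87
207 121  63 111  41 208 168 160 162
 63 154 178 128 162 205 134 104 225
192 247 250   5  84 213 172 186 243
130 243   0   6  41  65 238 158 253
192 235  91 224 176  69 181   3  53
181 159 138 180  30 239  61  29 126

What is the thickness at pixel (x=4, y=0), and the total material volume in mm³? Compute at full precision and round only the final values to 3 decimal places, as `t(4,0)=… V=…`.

t(4,0)=2.489 V=526.745

span = t_max - t_min = 4.43 - 0.92 = 3.510
L(4,0) = 114, L_eff = 1 - 114/255 = 0.552941 (inverted)
t(4,0) = 4.43 - 3.510·0.552941 = 2.489
Σt over all 9·9 pixels = 943947/4250 ≈ 222.1051765
V = pitch²·Σt = 1.54²·943947/4250 = 526.745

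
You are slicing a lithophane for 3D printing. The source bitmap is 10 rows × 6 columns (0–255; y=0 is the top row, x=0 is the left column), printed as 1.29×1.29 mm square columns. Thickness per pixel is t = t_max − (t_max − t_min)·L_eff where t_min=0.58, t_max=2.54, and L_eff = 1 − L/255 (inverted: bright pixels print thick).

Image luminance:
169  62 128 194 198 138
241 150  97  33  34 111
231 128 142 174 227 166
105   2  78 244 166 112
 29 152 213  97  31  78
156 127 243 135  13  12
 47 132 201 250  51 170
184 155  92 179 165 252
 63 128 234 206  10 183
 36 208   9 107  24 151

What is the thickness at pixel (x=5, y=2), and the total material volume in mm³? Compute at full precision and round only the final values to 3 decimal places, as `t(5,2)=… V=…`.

t(5,2)=1.856 V=158.356

span = t_max - t_min = 2.54 - 0.58 = 1.960
L(5,2) = 166, L_eff = 1 - 166/255 = 0.349020 (inverted)
t(5,2) = 2.54 - 1.960·0.349020 = 1.856
Σt over all 10·6 pixels = 606647/6375 ≈ 95.1603137
V = pitch²·Σt = 1.29²·606647/6375 = 158.356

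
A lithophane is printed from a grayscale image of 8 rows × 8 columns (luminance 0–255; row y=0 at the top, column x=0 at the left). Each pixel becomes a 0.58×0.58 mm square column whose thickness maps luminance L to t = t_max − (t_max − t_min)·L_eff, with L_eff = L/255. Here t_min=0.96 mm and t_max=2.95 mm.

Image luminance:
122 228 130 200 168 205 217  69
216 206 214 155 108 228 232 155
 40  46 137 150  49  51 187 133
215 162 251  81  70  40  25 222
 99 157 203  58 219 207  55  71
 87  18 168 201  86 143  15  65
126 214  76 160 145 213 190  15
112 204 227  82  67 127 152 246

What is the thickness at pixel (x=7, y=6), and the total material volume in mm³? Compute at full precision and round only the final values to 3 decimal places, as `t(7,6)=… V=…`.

t(7,6)=2.833 V=40.095

span = t_max - t_min = 2.95 - 0.96 = 1.990
L(7,6) = 15, L_eff = 15/255 = 0.058824
t(7,6) = 2.95 - 1.990·0.058824 = 2.833
Σt over all 8·8 pixels = 151966/1275 ≈ 119.1890196
V = pitch²·Σt = 0.58²·151966/1275 = 40.095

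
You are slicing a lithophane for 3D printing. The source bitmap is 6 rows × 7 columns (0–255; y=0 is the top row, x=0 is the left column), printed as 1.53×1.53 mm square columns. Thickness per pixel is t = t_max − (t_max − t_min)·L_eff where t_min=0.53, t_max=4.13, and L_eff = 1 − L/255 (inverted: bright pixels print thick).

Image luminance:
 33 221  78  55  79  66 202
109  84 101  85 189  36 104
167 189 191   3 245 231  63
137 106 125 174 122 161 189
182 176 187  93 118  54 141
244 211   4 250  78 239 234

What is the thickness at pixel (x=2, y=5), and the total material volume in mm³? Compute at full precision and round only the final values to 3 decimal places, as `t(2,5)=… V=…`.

t(2,5)=0.586 V=242.333

span = t_max - t_min = 4.13 - 0.53 = 3.600
L(2,5) = 4, L_eff = 1 - 4/255 = 0.984314 (inverted)
t(2,5) = 4.13 - 3.600·0.984314 = 0.586
Σt over all 6·7 pixels = 87993/850 ≈ 103.5211765
V = pitch²·Σt = 1.53²·87993/850 = 242.333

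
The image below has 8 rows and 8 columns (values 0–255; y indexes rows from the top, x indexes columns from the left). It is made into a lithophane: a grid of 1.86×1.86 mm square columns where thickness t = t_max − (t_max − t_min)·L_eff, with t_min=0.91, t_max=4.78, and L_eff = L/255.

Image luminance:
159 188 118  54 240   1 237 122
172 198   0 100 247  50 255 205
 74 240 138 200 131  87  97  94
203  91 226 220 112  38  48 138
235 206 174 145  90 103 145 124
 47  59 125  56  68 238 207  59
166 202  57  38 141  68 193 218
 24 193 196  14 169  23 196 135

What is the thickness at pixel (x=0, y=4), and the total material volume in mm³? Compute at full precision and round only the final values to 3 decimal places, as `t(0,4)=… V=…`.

t(0,4)=1.214 V=606.979

span = t_max - t_min = 4.78 - 0.91 = 3.870
L(0,4) = 235, L_eff = 235/255 = 0.921569
t(0,4) = 4.78 - 3.870·0.921569 = 1.214
Σt over all 8·8 pixels = 1491307/8500 ≈ 175.4478824
V = pitch²·Σt = 1.86²·1491307/8500 = 606.979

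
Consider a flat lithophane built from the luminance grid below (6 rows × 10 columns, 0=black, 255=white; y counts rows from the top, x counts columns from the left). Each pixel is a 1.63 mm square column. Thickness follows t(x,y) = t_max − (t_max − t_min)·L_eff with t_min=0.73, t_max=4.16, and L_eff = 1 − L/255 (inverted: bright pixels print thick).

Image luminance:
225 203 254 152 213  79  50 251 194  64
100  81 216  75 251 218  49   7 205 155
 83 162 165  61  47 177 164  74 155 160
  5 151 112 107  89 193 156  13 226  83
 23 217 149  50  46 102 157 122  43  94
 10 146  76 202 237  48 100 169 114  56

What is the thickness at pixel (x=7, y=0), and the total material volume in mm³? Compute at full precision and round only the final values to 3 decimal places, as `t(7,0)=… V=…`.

span = t_max - t_min = 4.16 - 0.73 = 3.430
L(7,0) = 251, L_eff = 1 - 251/255 = 0.015686 (inverted)
t(7,0) = 4.16 - 3.430·0.015686 = 4.106
Σt over all 6·10 pixels = 1859449/12750 ≈ 145.8391373
V = pitch²·Σt = 1.63²·1859449/12750 = 387.480

t(7,0)=4.106 V=387.480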